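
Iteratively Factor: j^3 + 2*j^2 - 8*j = (j)*(j^2 + 2*j - 8) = j*(j - 2)*(j + 4)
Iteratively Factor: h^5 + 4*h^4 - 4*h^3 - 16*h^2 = (h - 2)*(h^4 + 6*h^3 + 8*h^2) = h*(h - 2)*(h^3 + 6*h^2 + 8*h) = h*(h - 2)*(h + 4)*(h^2 + 2*h) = h*(h - 2)*(h + 2)*(h + 4)*(h)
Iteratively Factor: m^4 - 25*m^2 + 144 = (m - 4)*(m^3 + 4*m^2 - 9*m - 36) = (m - 4)*(m - 3)*(m^2 + 7*m + 12) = (m - 4)*(m - 3)*(m + 3)*(m + 4)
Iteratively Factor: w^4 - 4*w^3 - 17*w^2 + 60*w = (w)*(w^3 - 4*w^2 - 17*w + 60) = w*(w - 3)*(w^2 - w - 20) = w*(w - 3)*(w + 4)*(w - 5)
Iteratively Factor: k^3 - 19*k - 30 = (k - 5)*(k^2 + 5*k + 6) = (k - 5)*(k + 2)*(k + 3)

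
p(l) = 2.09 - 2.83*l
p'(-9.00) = -2.83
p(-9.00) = 27.56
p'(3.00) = -2.83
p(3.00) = -6.40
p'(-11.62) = -2.83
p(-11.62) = 34.97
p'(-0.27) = -2.83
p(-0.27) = 2.85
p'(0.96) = -2.83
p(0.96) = -0.63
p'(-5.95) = -2.83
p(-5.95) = 18.93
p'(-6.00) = -2.83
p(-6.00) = 19.07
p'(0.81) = -2.83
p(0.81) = -0.20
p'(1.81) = -2.83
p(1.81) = -3.03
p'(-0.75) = -2.83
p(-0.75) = 4.21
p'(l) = -2.83000000000000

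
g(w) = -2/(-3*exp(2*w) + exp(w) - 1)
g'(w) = -2*(6*exp(2*w) - exp(w))/(-3*exp(2*w) + exp(w) - 1)^2 = (2 - 12*exp(w))*exp(w)/(3*exp(2*w) - exp(w) + 1)^2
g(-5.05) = 2.01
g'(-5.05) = 0.01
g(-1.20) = 2.06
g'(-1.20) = -0.52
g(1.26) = 0.06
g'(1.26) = -0.12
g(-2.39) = 2.14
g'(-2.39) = 0.09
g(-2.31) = 2.15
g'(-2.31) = 0.09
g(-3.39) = 2.06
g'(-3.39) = 0.06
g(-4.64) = 2.02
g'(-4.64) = 0.02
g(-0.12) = 0.81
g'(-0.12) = -1.25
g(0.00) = 0.67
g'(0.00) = -1.11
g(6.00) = 0.00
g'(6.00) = 0.00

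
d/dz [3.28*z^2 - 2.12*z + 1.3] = 6.56*z - 2.12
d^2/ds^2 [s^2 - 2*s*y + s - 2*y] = 2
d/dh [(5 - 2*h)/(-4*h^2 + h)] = (-8*h^2 + 40*h - 5)/(h^2*(16*h^2 - 8*h + 1))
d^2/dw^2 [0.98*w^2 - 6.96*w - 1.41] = 1.96000000000000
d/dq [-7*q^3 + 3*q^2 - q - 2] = -21*q^2 + 6*q - 1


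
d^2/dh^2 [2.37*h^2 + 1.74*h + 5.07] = 4.74000000000000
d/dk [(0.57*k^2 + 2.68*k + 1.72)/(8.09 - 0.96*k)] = (-0.5472*k^2 + 9.2226*k + 23.3324)/(0.9216*k^2 - 15.5328*k + 65.4481)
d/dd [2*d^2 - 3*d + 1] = 4*d - 3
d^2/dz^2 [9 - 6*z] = 0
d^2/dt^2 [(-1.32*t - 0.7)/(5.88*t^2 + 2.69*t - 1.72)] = (-(1.32*t + 0.7)*(11.76*t + 2.69)*(23.52*t + 5.38) + (46.5696*t + 15.3336)*(5.88*t^2 + 2.69*t - 1.72))/(5.88*t^2 + 2.69*t - 1.72)^3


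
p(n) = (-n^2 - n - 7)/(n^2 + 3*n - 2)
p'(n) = (-2*n - 3)*(-n^2 - n - 7)/(n^2 + 3*n - 2)^2 + (-2*n - 1)/(n^2 + 3*n - 2)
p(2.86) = -1.22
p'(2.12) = 0.67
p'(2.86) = 0.27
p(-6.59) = -2.02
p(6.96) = -0.93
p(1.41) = -2.47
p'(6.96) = 0.01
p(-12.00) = -1.31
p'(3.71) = 0.12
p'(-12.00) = -0.04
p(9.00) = -0.92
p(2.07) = -1.57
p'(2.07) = 0.72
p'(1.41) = 2.50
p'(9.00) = 0.00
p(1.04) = -4.14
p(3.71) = -1.07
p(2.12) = -1.54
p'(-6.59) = -0.39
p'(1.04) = 8.16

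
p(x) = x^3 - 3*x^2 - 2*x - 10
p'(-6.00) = 142.00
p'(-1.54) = 14.35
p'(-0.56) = 2.30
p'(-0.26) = -0.24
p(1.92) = -17.82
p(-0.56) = -10.00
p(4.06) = -0.65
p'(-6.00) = 142.00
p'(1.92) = -2.46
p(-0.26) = -9.70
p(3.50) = -10.88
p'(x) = 3*x^2 - 6*x - 2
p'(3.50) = 13.75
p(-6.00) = -322.00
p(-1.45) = -16.46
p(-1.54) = -17.69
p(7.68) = 250.68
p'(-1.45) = 13.01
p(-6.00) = -322.00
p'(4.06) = 23.09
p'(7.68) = 128.87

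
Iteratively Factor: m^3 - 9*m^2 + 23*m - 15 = (m - 1)*(m^2 - 8*m + 15) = (m - 5)*(m - 1)*(m - 3)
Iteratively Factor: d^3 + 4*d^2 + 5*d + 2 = (d + 2)*(d^2 + 2*d + 1) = (d + 1)*(d + 2)*(d + 1)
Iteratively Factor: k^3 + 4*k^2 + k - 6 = (k - 1)*(k^2 + 5*k + 6) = (k - 1)*(k + 2)*(k + 3)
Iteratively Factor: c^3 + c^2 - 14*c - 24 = (c + 2)*(c^2 - c - 12) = (c + 2)*(c + 3)*(c - 4)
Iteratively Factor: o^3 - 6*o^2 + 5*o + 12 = (o + 1)*(o^2 - 7*o + 12) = (o - 4)*(o + 1)*(o - 3)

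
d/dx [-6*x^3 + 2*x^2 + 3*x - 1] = -18*x^2 + 4*x + 3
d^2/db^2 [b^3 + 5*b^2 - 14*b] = 6*b + 10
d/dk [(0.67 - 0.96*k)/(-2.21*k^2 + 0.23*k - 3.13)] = (-2.1216*k^2 + 2.9614*k + 2.8507)/(4.8841*k^4 - 1.0166*k^3 + 13.8875*k^2 - 1.4398*k + 9.7969)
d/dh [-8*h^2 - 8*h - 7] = -16*h - 8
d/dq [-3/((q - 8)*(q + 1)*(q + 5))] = 3*(3*q^2 - 4*q - 43)/(q^6 - 4*q^5 - 82*q^4 + 92*q^3 + 2009*q^2 + 3440*q + 1600)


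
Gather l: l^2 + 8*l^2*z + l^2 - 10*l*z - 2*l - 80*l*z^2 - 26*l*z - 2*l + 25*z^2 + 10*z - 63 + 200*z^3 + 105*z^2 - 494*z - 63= l^2*(8*z + 2) + l*(-80*z^2 - 36*z - 4) + 200*z^3 + 130*z^2 - 484*z - 126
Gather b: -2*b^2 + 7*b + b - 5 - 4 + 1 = -2*b^2 + 8*b - 8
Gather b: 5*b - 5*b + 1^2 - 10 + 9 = 0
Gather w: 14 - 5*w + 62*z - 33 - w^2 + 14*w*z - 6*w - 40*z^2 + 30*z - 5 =-w^2 + w*(14*z - 11) - 40*z^2 + 92*z - 24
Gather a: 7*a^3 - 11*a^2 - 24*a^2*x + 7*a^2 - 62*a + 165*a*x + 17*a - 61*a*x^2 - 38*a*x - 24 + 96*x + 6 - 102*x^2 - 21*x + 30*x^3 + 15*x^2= 7*a^3 + a^2*(-24*x - 4) + a*(-61*x^2 + 127*x - 45) + 30*x^3 - 87*x^2 + 75*x - 18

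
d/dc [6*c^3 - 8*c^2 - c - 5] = 18*c^2 - 16*c - 1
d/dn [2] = 0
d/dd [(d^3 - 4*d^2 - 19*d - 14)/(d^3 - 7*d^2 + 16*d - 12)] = (-3*d^3 + 64*d^2 - 63*d - 226)/(d^5 - 12*d^4 + 57*d^3 - 134*d^2 + 156*d - 72)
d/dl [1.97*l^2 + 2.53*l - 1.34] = 3.94*l + 2.53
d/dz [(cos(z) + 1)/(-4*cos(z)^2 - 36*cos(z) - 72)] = (sin(z)^2 - 2*cos(z) + 8)*sin(z)/(4*(cos(z)^2 + 9*cos(z) + 18)^2)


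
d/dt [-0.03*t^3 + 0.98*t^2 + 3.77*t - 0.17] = -0.09*t^2 + 1.96*t + 3.77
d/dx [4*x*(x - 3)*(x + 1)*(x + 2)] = 16*x^3 - 56*x - 24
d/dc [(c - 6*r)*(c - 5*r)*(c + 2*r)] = 3*c^2 - 18*c*r + 8*r^2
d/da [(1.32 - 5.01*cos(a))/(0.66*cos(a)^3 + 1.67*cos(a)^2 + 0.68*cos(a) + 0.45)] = (-6.6132*cos(a)^3 - 5.7531*cos(a)^2 + 4.4088*cos(a) + 3.1521)*sin(a)/(0.4356*cos(a)^6 + 2.2044*cos(a)^5 + 3.6865*cos(a)^4 + 2.8652*cos(a)^3 + 1.9654*cos(a)^2 + 0.612*cos(a) + 0.2025)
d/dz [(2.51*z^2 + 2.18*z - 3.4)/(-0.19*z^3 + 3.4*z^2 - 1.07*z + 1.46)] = (0.4769*z^4 + 0.828399999999998*z^3 - 12.0357*z^2 + 30.4492*z - 0.4552)/(0.0361*z^6 - 1.292*z^5 + 11.9666*z^4 - 7.8308*z^3 + 11.0729*z^2 - 3.1244*z + 2.1316)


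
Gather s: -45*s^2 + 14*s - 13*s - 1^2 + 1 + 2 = -45*s^2 + s + 2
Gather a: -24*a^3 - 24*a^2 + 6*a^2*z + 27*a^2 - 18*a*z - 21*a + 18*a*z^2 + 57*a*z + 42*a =-24*a^3 + a^2*(6*z + 3) + a*(18*z^2 + 39*z + 21)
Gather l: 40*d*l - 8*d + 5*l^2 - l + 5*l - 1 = -8*d + 5*l^2 + l*(40*d + 4) - 1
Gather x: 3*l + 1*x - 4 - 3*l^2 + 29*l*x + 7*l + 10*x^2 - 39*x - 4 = -3*l^2 + 10*l + 10*x^2 + x*(29*l - 38) - 8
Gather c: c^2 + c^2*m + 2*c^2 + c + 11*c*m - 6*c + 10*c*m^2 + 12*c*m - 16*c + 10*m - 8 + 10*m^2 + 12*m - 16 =c^2*(m + 3) + c*(10*m^2 + 23*m - 21) + 10*m^2 + 22*m - 24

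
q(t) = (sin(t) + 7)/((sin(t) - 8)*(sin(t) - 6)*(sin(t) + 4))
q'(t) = cos(t)/((sin(t) - 8)*(sin(t) - 6)*(sin(t) + 4)) - (sin(t) + 7)*cos(t)/((sin(t) - 8)*(sin(t) - 6)*(sin(t) + 4)^2) - (sin(t) + 7)*cos(t)/((sin(t) - 8)*(sin(t) - 6)^2*(sin(t) + 4)) - (sin(t) + 7)*cos(t)/((sin(t) - 8)^2*(sin(t) - 6)*(sin(t) + 4)) = (-2*sin(t)^3 - 11*sin(t)^2 + 140*sin(t) + 248)*cos(t)/((sin(t) - 8)^2*(sin(t) - 6)^2*(sin(t) + 4)^2)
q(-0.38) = 0.03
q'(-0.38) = 0.00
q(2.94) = 0.04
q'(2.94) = -0.01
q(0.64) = 0.04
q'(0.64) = 0.01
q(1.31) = 0.05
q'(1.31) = 0.00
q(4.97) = 0.03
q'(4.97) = 0.00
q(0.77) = 0.04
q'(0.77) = 0.01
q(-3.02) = 0.04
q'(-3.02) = -0.01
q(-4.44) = 0.05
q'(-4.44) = -0.00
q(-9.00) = 0.03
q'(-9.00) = 0.00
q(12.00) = 0.03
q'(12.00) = 0.00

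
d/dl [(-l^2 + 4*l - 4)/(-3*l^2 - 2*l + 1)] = 2*(7*l^2 - 13*l - 2)/(9*l^4 + 12*l^3 - 2*l^2 - 4*l + 1)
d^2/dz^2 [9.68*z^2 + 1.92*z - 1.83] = 19.3600000000000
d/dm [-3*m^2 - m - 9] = -6*m - 1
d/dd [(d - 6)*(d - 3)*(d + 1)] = 3*d^2 - 16*d + 9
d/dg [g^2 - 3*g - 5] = 2*g - 3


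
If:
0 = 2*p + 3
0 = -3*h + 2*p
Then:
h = -1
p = -3/2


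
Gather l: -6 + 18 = 12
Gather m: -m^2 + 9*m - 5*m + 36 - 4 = -m^2 + 4*m + 32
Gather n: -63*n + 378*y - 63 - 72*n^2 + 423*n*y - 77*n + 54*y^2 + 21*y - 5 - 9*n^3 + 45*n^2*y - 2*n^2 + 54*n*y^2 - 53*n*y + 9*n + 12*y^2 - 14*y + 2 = -9*n^3 + n^2*(45*y - 74) + n*(54*y^2 + 370*y - 131) + 66*y^2 + 385*y - 66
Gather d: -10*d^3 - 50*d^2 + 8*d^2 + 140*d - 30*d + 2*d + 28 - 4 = -10*d^3 - 42*d^2 + 112*d + 24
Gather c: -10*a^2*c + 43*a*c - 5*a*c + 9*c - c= c*(-10*a^2 + 38*a + 8)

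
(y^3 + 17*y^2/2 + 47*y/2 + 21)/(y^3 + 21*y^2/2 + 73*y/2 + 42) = (y + 2)/(y + 4)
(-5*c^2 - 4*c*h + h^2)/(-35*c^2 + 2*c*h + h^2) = (c + h)/(7*c + h)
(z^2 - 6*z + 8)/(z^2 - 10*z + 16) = (z - 4)/(z - 8)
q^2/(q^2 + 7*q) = q/(q + 7)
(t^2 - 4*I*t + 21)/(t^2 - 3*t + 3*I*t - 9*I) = (t - 7*I)/(t - 3)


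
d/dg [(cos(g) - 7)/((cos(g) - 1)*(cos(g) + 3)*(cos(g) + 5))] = 2*(cos(g)^3 - 7*cos(g)^2 - 49*cos(g) - 17)*sin(g)/((cos(g) - 1)^2*(cos(g) + 3)^2*(cos(g) + 5)^2)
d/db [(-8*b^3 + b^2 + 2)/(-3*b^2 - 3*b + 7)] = (24*b^4 + 48*b^3 - 171*b^2 + 26*b + 6)/(9*b^4 + 18*b^3 - 33*b^2 - 42*b + 49)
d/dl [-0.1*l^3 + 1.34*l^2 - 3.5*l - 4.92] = -0.3*l^2 + 2.68*l - 3.5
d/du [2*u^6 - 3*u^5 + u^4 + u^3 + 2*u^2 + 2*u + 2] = 12*u^5 - 15*u^4 + 4*u^3 + 3*u^2 + 4*u + 2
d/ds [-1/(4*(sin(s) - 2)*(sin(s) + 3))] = (sin(2*s) + cos(s))/(4*(sin(s) - 2)^2*(sin(s) + 3)^2)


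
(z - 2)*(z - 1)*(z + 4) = z^3 + z^2 - 10*z + 8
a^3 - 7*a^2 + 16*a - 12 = (a - 3)*(a - 2)^2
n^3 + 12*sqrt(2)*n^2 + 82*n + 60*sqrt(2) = (n + sqrt(2))*(n + 5*sqrt(2))*(n + 6*sqrt(2))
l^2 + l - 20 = (l - 4)*(l + 5)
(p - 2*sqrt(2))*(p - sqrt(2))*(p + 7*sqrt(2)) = p^3 + 4*sqrt(2)*p^2 - 38*p + 28*sqrt(2)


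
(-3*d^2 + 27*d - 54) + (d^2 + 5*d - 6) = -2*d^2 + 32*d - 60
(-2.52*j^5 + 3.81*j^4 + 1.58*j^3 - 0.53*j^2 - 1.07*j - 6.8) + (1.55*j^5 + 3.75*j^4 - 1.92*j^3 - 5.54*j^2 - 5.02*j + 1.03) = -0.97*j^5 + 7.56*j^4 - 0.34*j^3 - 6.07*j^2 - 6.09*j - 5.77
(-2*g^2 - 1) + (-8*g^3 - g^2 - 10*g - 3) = -8*g^3 - 3*g^2 - 10*g - 4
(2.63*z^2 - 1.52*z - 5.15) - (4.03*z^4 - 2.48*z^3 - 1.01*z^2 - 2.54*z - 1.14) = -4.03*z^4 + 2.48*z^3 + 3.64*z^2 + 1.02*z - 4.01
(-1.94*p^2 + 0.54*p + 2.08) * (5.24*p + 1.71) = -10.1656*p^3 - 0.4878*p^2 + 11.8226*p + 3.5568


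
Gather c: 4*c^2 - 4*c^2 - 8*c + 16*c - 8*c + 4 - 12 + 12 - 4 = 0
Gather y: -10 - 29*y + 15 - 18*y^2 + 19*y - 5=-18*y^2 - 10*y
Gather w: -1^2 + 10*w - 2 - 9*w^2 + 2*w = -9*w^2 + 12*w - 3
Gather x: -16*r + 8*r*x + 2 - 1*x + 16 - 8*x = -16*r + x*(8*r - 9) + 18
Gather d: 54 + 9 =63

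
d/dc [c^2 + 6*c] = 2*c + 6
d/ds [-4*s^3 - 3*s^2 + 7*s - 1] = -12*s^2 - 6*s + 7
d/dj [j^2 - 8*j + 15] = 2*j - 8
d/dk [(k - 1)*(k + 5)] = 2*k + 4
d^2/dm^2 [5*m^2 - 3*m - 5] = 10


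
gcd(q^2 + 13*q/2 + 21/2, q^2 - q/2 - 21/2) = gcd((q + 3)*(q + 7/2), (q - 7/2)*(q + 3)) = q + 3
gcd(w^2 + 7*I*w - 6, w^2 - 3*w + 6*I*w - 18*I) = w + 6*I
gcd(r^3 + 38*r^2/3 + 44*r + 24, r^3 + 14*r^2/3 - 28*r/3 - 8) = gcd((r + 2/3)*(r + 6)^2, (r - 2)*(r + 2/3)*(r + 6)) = r^2 + 20*r/3 + 4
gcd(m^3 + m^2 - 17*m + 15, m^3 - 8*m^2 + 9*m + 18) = m - 3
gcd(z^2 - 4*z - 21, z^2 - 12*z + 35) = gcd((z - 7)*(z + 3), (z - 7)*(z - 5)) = z - 7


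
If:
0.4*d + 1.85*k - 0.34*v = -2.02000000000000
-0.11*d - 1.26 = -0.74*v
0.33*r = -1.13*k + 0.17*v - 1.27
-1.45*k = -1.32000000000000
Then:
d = -8.94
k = 0.91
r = -6.77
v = 0.37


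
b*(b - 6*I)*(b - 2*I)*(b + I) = b^4 - 7*I*b^3 - 4*b^2 - 12*I*b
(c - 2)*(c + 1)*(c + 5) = c^3 + 4*c^2 - 7*c - 10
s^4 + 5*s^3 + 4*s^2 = s^2*(s + 1)*(s + 4)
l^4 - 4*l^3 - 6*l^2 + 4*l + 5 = (l - 5)*(l - 1)*(l + 1)^2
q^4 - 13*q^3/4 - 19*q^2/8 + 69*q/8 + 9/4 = (q - 3)*(q - 2)*(q + 1/4)*(q + 3/2)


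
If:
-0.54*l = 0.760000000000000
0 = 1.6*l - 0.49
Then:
No Solution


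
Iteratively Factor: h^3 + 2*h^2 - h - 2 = (h + 2)*(h^2 - 1) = (h - 1)*(h + 2)*(h + 1)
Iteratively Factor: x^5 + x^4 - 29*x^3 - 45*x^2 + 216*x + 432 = (x + 3)*(x^4 - 2*x^3 - 23*x^2 + 24*x + 144) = (x - 4)*(x + 3)*(x^3 + 2*x^2 - 15*x - 36) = (x - 4)*(x + 3)^2*(x^2 - x - 12) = (x - 4)^2*(x + 3)^2*(x + 3)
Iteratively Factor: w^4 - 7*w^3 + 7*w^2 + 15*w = (w)*(w^3 - 7*w^2 + 7*w + 15) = w*(w + 1)*(w^2 - 8*w + 15) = w*(w - 3)*(w + 1)*(w - 5)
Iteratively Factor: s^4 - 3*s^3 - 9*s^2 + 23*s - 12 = (s - 1)*(s^3 - 2*s^2 - 11*s + 12) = (s - 1)*(s + 3)*(s^2 - 5*s + 4) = (s - 4)*(s - 1)*(s + 3)*(s - 1)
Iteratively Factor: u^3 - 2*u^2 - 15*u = (u + 3)*(u^2 - 5*u) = u*(u + 3)*(u - 5)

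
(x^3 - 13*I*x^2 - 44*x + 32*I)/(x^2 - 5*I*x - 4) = x - 8*I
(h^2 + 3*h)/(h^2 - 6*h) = (h + 3)/(h - 6)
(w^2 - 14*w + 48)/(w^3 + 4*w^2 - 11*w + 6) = (w^2 - 14*w + 48)/(w^3 + 4*w^2 - 11*w + 6)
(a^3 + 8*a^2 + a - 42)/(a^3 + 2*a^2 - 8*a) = (a^2 + 10*a + 21)/(a*(a + 4))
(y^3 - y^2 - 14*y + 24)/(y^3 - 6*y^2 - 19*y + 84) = (y - 2)/(y - 7)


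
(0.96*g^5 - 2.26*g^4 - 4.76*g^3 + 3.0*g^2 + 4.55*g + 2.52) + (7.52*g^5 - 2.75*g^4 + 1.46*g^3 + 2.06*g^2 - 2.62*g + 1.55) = 8.48*g^5 - 5.01*g^4 - 3.3*g^3 + 5.06*g^2 + 1.93*g + 4.07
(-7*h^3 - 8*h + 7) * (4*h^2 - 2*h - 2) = -28*h^5 + 14*h^4 - 18*h^3 + 44*h^2 + 2*h - 14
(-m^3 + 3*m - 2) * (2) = -2*m^3 + 6*m - 4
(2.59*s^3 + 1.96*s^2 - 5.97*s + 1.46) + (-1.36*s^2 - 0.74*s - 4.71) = 2.59*s^3 + 0.6*s^2 - 6.71*s - 3.25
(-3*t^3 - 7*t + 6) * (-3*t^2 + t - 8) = 9*t^5 - 3*t^4 + 45*t^3 - 25*t^2 + 62*t - 48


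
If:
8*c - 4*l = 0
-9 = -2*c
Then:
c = 9/2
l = 9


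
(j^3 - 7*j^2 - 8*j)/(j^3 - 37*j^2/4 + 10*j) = 4*(j + 1)/(4*j - 5)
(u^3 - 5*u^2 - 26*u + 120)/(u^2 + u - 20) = u - 6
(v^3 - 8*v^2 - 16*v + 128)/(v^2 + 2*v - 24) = (v^2 - 4*v - 32)/(v + 6)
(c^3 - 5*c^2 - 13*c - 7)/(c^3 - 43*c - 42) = (c + 1)/(c + 6)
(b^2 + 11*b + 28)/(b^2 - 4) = (b^2 + 11*b + 28)/(b^2 - 4)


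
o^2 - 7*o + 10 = (o - 5)*(o - 2)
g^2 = g^2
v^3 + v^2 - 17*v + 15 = (v - 3)*(v - 1)*(v + 5)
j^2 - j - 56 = (j - 8)*(j + 7)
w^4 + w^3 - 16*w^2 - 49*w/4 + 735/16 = (w - 7/2)*(w - 3/2)*(w + 5/2)*(w + 7/2)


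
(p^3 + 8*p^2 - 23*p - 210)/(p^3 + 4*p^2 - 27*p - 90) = (p + 7)/(p + 3)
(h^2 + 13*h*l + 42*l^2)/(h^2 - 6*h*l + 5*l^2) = (h^2 + 13*h*l + 42*l^2)/(h^2 - 6*h*l + 5*l^2)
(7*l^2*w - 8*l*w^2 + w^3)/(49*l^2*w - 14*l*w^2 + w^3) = (-l + w)/(-7*l + w)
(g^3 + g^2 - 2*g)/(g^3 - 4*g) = (g - 1)/(g - 2)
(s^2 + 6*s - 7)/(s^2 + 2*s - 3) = (s + 7)/(s + 3)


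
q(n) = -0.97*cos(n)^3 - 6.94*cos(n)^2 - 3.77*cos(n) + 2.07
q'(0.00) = 0.00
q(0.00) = -9.61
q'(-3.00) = 1.00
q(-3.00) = -0.06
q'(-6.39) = -2.18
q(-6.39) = -9.49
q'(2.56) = -3.18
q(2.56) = 0.94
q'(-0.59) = -9.63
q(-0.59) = -6.41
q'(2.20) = -2.74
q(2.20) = 2.08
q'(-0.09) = -1.84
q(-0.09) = -9.53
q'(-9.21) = 1.49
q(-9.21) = 0.03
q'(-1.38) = -6.39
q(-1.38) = 1.10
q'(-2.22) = 2.83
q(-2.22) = 2.03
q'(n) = 2.91*sin(n)*cos(n)^2 + 13.88*sin(n)*cos(n) + 3.77*sin(n)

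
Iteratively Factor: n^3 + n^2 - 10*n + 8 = (n - 2)*(n^2 + 3*n - 4) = (n - 2)*(n - 1)*(n + 4)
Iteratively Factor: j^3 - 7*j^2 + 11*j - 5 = (j - 5)*(j^2 - 2*j + 1) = (j - 5)*(j - 1)*(j - 1)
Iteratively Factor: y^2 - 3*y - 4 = (y - 4)*(y + 1)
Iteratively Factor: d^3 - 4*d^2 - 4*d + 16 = (d + 2)*(d^2 - 6*d + 8) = (d - 2)*(d + 2)*(d - 4)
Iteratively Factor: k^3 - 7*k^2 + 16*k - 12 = (k - 2)*(k^2 - 5*k + 6) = (k - 2)^2*(k - 3)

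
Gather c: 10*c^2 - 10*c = 10*c^2 - 10*c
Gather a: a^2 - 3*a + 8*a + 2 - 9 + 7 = a^2 + 5*a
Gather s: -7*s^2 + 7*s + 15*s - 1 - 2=-7*s^2 + 22*s - 3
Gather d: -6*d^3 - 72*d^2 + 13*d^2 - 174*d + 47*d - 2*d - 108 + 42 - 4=-6*d^3 - 59*d^2 - 129*d - 70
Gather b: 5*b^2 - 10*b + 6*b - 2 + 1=5*b^2 - 4*b - 1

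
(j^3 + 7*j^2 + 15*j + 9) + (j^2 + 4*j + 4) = j^3 + 8*j^2 + 19*j + 13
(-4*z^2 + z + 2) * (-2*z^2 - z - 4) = 8*z^4 + 2*z^3 + 11*z^2 - 6*z - 8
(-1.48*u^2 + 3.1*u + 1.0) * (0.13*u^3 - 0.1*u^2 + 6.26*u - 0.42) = -0.1924*u^5 + 0.551*u^4 - 9.4448*u^3 + 19.9276*u^2 + 4.958*u - 0.42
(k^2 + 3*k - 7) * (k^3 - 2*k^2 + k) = k^5 + k^4 - 12*k^3 + 17*k^2 - 7*k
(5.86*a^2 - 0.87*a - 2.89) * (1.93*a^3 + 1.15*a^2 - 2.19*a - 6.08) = 11.3098*a^5 + 5.0599*a^4 - 19.4116*a^3 - 37.047*a^2 + 11.6187*a + 17.5712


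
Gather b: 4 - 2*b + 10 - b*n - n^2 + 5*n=b*(-n - 2) - n^2 + 5*n + 14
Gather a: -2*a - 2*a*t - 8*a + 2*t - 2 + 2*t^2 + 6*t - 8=a*(-2*t - 10) + 2*t^2 + 8*t - 10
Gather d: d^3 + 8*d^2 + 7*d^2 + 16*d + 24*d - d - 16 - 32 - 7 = d^3 + 15*d^2 + 39*d - 55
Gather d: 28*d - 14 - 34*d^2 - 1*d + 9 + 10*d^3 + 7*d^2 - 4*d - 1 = 10*d^3 - 27*d^2 + 23*d - 6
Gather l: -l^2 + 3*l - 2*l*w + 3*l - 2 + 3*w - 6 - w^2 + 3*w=-l^2 + l*(6 - 2*w) - w^2 + 6*w - 8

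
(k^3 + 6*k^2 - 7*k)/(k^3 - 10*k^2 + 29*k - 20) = k*(k + 7)/(k^2 - 9*k + 20)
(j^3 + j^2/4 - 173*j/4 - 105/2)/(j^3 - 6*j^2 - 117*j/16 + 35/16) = 4*(j + 6)/(4*j - 1)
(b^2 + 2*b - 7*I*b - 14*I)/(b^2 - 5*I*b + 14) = (b + 2)/(b + 2*I)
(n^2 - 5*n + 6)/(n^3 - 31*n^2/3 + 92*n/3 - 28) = 3*(n - 3)/(3*n^2 - 25*n + 42)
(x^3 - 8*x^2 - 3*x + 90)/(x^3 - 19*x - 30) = (x - 6)/(x + 2)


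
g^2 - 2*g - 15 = (g - 5)*(g + 3)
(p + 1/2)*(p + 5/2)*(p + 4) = p^3 + 7*p^2 + 53*p/4 + 5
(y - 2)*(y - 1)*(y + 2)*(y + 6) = y^4 + 5*y^3 - 10*y^2 - 20*y + 24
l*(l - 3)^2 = l^3 - 6*l^2 + 9*l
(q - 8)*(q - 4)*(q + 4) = q^3 - 8*q^2 - 16*q + 128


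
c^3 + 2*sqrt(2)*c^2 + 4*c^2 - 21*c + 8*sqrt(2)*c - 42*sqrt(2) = (c - 3)*(c + 7)*(c + 2*sqrt(2))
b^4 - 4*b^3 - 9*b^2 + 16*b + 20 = (b - 5)*(b - 2)*(b + 1)*(b + 2)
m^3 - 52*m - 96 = (m - 8)*(m + 2)*(m + 6)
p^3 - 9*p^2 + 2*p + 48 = (p - 8)*(p - 3)*(p + 2)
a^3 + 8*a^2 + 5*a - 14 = (a - 1)*(a + 2)*(a + 7)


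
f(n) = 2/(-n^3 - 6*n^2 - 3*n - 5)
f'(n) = 2*(3*n^2 + 12*n + 3)/(-n^3 - 6*n^2 - 3*n - 5)^2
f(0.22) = -0.34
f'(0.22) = 0.33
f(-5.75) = 0.50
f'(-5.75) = 4.18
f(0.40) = -0.28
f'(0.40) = 0.32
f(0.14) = -0.36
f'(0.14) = 0.31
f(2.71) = -0.03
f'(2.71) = 0.02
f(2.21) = -0.04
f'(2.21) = 0.03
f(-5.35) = -0.26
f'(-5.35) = 0.86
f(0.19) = -0.35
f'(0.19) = 0.32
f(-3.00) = -0.09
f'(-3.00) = -0.02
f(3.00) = -0.02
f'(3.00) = 0.01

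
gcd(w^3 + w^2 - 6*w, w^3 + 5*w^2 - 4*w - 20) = w - 2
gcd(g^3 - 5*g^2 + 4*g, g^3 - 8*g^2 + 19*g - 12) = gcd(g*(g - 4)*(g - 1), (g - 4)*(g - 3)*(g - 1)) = g^2 - 5*g + 4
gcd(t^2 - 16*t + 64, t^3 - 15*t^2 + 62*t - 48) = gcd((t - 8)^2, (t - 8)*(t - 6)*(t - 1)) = t - 8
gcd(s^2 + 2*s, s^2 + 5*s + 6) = s + 2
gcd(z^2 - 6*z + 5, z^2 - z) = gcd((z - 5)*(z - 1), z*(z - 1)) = z - 1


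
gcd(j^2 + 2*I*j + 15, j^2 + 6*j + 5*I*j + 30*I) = j + 5*I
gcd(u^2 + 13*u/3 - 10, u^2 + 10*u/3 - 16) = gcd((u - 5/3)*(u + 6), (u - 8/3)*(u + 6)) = u + 6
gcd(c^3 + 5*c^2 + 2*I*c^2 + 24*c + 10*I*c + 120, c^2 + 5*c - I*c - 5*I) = c + 5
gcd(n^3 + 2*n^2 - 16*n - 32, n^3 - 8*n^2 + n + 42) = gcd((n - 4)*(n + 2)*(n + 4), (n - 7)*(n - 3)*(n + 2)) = n + 2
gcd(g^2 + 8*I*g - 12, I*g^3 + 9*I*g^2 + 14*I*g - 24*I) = 1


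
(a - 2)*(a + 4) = a^2 + 2*a - 8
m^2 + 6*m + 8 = (m + 2)*(m + 4)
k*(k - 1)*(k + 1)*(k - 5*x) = k^4 - 5*k^3*x - k^2 + 5*k*x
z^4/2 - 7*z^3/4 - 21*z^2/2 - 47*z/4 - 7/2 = (z/2 + 1)*(z - 7)*(z + 1/2)*(z + 1)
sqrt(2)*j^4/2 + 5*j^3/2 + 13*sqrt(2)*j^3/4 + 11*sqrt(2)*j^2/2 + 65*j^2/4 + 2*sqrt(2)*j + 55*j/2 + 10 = (j + 1/2)*(j + 4)*(j + 5*sqrt(2)/2)*(sqrt(2)*j/2 + sqrt(2))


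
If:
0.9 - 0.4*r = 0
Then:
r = 2.25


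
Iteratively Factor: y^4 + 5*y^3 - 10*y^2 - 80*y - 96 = (y + 2)*(y^3 + 3*y^2 - 16*y - 48) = (y - 4)*(y + 2)*(y^2 + 7*y + 12) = (y - 4)*(y + 2)*(y + 4)*(y + 3)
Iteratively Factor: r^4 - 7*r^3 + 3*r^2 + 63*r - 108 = (r - 4)*(r^3 - 3*r^2 - 9*r + 27) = (r - 4)*(r - 3)*(r^2 - 9) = (r - 4)*(r - 3)^2*(r + 3)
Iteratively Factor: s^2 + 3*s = (s + 3)*(s)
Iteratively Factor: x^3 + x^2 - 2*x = (x)*(x^2 + x - 2) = x*(x - 1)*(x + 2)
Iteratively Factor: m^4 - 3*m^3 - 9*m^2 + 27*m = (m)*(m^3 - 3*m^2 - 9*m + 27) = m*(m - 3)*(m^2 - 9) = m*(m - 3)*(m + 3)*(m - 3)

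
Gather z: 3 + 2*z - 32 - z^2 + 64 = -z^2 + 2*z + 35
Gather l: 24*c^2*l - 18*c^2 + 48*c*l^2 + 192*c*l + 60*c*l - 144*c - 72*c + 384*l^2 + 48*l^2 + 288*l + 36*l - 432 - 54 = -18*c^2 - 216*c + l^2*(48*c + 432) + l*(24*c^2 + 252*c + 324) - 486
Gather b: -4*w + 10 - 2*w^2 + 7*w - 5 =-2*w^2 + 3*w + 5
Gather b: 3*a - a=2*a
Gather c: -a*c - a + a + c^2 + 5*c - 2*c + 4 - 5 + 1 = c^2 + c*(3 - a)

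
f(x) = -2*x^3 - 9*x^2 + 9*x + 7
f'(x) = -6*x^2 - 18*x + 9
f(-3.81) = -47.32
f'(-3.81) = -9.52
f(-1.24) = -14.19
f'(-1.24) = 22.09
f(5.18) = -465.86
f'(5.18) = -245.23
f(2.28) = -42.97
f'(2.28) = -63.23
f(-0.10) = 6.01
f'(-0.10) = 10.74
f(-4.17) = -42.01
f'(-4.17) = -20.27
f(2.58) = -64.03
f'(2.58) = -77.38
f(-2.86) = -45.57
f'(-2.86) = 11.40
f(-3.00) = -47.00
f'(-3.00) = 9.00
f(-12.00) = 2059.00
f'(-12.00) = -639.00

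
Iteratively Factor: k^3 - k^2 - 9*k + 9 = (k + 3)*(k^2 - 4*k + 3) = (k - 1)*(k + 3)*(k - 3)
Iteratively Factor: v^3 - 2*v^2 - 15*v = (v - 5)*(v^2 + 3*v) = v*(v - 5)*(v + 3)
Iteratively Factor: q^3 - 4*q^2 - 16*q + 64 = (q + 4)*(q^2 - 8*q + 16) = (q - 4)*(q + 4)*(q - 4)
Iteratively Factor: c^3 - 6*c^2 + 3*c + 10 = (c - 2)*(c^2 - 4*c - 5) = (c - 5)*(c - 2)*(c + 1)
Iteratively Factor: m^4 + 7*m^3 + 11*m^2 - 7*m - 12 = (m + 3)*(m^3 + 4*m^2 - m - 4) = (m - 1)*(m + 3)*(m^2 + 5*m + 4) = (m - 1)*(m + 3)*(m + 4)*(m + 1)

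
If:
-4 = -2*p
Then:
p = 2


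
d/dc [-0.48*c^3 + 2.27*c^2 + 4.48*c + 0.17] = -1.44*c^2 + 4.54*c + 4.48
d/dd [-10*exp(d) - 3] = -10*exp(d)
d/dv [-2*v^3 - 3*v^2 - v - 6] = -6*v^2 - 6*v - 1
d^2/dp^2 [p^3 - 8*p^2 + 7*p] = 6*p - 16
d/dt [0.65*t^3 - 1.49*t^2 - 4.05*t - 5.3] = 1.95*t^2 - 2.98*t - 4.05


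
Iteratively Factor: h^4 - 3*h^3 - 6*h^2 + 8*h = (h + 2)*(h^3 - 5*h^2 + 4*h) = (h - 1)*(h + 2)*(h^2 - 4*h) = h*(h - 1)*(h + 2)*(h - 4)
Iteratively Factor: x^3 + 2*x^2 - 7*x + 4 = (x + 4)*(x^2 - 2*x + 1) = (x - 1)*(x + 4)*(x - 1)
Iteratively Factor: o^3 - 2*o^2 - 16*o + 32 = (o - 4)*(o^2 + 2*o - 8) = (o - 4)*(o - 2)*(o + 4)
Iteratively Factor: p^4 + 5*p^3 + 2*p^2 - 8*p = (p - 1)*(p^3 + 6*p^2 + 8*p) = (p - 1)*(p + 2)*(p^2 + 4*p) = p*(p - 1)*(p + 2)*(p + 4)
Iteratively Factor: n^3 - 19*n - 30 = (n + 3)*(n^2 - 3*n - 10) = (n - 5)*(n + 3)*(n + 2)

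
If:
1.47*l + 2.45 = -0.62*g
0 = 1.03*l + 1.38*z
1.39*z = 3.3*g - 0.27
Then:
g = 0.70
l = -1.96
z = 1.46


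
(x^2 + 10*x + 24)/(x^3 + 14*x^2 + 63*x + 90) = (x + 4)/(x^2 + 8*x + 15)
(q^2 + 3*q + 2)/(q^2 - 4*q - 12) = (q + 1)/(q - 6)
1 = 1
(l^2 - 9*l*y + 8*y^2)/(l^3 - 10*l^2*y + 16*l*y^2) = (-l + y)/(l*(-l + 2*y))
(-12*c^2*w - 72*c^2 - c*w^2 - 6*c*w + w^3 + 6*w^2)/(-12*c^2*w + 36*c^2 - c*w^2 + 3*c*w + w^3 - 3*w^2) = (w + 6)/(w - 3)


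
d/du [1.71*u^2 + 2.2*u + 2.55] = 3.42*u + 2.2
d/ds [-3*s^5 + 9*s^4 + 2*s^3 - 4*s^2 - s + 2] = -15*s^4 + 36*s^3 + 6*s^2 - 8*s - 1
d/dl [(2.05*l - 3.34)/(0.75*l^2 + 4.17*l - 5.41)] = (-1.5375*l^2 + 5.01*l + 2.8373)/(0.5625*l^4 + 6.255*l^3 + 9.2739*l^2 - 45.1194*l + 29.2681)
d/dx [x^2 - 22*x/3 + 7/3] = 2*x - 22/3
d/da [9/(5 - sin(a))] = 9*cos(a)/(sin(a) - 5)^2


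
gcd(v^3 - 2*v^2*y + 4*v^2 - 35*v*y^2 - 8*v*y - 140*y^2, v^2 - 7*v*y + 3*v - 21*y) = -v + 7*y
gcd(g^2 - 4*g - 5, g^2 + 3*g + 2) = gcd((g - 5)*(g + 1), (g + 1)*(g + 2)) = g + 1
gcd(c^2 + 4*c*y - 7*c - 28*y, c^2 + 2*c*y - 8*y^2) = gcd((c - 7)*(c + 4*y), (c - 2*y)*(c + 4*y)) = c + 4*y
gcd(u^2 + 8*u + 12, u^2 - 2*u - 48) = u + 6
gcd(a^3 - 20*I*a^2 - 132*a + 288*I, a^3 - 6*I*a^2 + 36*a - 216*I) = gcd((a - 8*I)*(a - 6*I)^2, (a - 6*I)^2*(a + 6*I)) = a^2 - 12*I*a - 36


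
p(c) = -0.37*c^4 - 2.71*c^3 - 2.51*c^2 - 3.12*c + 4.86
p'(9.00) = -1785.75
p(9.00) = -4629.69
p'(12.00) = -3791.52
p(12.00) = -12749.22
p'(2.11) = -63.81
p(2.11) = -45.69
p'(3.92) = -236.88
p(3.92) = -296.55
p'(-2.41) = -17.53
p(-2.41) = 23.25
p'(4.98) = -412.54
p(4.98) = -635.20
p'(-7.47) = 197.63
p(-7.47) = -134.36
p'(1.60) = -38.03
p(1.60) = -20.08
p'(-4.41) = -12.16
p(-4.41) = 62.29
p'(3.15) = -145.86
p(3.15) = -151.01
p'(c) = -1.48*c^3 - 8.13*c^2 - 5.02*c - 3.12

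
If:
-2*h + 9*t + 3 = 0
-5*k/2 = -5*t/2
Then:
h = 9*t/2 + 3/2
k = t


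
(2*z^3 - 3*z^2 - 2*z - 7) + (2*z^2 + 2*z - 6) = 2*z^3 - z^2 - 13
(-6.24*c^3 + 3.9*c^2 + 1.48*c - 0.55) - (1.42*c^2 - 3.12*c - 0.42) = -6.24*c^3 + 2.48*c^2 + 4.6*c - 0.13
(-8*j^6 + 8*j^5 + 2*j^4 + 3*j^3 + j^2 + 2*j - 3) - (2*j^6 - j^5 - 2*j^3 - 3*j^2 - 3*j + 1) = -10*j^6 + 9*j^5 + 2*j^4 + 5*j^3 + 4*j^2 + 5*j - 4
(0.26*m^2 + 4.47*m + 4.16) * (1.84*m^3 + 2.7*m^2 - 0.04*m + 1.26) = 0.4784*m^5 + 8.9268*m^4 + 19.713*m^3 + 11.3808*m^2 + 5.4658*m + 5.2416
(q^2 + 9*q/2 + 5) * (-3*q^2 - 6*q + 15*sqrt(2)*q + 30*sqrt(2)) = -3*q^4 - 39*q^3/2 + 15*sqrt(2)*q^3 - 42*q^2 + 195*sqrt(2)*q^2/2 - 30*q + 210*sqrt(2)*q + 150*sqrt(2)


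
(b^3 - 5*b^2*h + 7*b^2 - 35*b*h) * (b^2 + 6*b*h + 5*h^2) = b^5 + b^4*h + 7*b^4 - 25*b^3*h^2 + 7*b^3*h - 25*b^2*h^3 - 175*b^2*h^2 - 175*b*h^3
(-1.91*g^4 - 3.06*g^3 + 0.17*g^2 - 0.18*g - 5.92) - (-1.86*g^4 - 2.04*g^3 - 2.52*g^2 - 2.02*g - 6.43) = -0.0499999999999998*g^4 - 1.02*g^3 + 2.69*g^2 + 1.84*g + 0.51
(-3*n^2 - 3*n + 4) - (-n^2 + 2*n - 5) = -2*n^2 - 5*n + 9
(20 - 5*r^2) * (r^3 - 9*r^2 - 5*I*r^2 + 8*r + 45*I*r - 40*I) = -5*r^5 + 45*r^4 + 25*I*r^4 - 20*r^3 - 225*I*r^3 - 180*r^2 + 100*I*r^2 + 160*r + 900*I*r - 800*I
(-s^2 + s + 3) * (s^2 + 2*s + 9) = -s^4 - s^3 - 4*s^2 + 15*s + 27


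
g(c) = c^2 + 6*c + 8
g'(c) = 2*c + 6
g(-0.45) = 5.50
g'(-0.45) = 5.10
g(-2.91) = -0.99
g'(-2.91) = 0.18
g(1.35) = 17.92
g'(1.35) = 8.70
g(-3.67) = -0.55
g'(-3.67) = -1.34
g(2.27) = 26.77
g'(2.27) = 10.54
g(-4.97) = 2.88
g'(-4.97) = -3.94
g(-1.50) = 1.25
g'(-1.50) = 3.00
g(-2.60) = -0.84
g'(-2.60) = 0.80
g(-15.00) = 143.00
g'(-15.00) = -24.00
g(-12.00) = 80.00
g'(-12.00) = -18.00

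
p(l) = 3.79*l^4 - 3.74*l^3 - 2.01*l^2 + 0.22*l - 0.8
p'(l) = 15.16*l^3 - 11.22*l^2 - 4.02*l + 0.22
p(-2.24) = 126.08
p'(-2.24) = -217.46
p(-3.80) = 964.83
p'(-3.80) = -978.38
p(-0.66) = -0.03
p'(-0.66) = -6.37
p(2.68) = 108.88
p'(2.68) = 200.67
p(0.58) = -1.65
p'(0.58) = -2.93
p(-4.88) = 2534.31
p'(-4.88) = -2009.17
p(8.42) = 16675.64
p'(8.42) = 8220.64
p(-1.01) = 4.72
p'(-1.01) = -22.78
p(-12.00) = 84759.28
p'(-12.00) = -27763.70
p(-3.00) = 388.42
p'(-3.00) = -498.02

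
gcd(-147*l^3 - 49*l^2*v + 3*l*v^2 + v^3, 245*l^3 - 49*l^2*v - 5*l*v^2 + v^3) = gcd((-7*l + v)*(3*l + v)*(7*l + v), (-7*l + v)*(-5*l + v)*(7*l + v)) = -49*l^2 + v^2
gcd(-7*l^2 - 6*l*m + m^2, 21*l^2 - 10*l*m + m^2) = 7*l - m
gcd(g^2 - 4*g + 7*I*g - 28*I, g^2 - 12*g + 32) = g - 4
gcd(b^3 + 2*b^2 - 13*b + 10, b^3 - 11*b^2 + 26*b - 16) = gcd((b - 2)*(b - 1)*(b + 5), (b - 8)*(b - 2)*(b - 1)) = b^2 - 3*b + 2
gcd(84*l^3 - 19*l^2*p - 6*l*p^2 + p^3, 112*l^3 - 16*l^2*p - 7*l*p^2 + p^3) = -28*l^2 - 3*l*p + p^2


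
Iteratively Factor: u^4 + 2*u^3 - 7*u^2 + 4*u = (u)*(u^3 + 2*u^2 - 7*u + 4) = u*(u - 1)*(u^2 + 3*u - 4) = u*(u - 1)^2*(u + 4)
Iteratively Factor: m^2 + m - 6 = (m + 3)*(m - 2)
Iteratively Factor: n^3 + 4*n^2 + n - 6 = (n + 2)*(n^2 + 2*n - 3) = (n + 2)*(n + 3)*(n - 1)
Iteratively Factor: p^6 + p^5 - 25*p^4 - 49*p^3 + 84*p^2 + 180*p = (p + 2)*(p^5 - p^4 - 23*p^3 - 3*p^2 + 90*p) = (p + 2)*(p + 3)*(p^4 - 4*p^3 - 11*p^2 + 30*p) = (p - 5)*(p + 2)*(p + 3)*(p^3 + p^2 - 6*p) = (p - 5)*(p + 2)*(p + 3)^2*(p^2 - 2*p) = p*(p - 5)*(p + 2)*(p + 3)^2*(p - 2)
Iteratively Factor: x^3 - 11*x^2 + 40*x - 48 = (x - 4)*(x^2 - 7*x + 12) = (x - 4)*(x - 3)*(x - 4)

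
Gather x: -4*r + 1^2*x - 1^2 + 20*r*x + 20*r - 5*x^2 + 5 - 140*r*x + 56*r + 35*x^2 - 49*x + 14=72*r + 30*x^2 + x*(-120*r - 48) + 18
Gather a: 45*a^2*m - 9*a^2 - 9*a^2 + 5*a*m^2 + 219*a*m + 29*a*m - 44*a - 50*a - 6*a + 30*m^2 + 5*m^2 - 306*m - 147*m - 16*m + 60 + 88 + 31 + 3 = a^2*(45*m - 18) + a*(5*m^2 + 248*m - 100) + 35*m^2 - 469*m + 182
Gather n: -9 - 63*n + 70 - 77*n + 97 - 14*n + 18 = 176 - 154*n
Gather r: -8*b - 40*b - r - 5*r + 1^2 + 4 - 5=-48*b - 6*r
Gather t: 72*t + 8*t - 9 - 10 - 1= 80*t - 20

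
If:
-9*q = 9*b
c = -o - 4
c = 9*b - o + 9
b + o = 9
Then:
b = -13/9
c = -130/9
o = 94/9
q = 13/9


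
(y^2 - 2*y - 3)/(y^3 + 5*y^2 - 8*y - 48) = (y + 1)/(y^2 + 8*y + 16)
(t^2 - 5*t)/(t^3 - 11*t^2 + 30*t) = 1/(t - 6)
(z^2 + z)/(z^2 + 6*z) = (z + 1)/(z + 6)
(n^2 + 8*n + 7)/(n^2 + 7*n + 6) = (n + 7)/(n + 6)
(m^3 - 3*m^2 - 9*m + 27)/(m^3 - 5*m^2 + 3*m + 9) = (m + 3)/(m + 1)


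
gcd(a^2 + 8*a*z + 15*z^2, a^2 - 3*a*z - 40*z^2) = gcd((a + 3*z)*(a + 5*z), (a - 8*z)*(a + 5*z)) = a + 5*z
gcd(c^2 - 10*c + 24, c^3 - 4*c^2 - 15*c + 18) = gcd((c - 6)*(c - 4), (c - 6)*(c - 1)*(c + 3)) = c - 6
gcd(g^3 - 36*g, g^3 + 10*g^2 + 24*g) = g^2 + 6*g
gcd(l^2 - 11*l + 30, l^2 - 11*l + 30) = l^2 - 11*l + 30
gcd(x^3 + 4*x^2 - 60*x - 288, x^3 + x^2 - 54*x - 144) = x^2 - 2*x - 48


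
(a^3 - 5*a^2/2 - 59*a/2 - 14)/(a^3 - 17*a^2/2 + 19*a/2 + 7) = (a + 4)/(a - 2)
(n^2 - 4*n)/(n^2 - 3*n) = (n - 4)/(n - 3)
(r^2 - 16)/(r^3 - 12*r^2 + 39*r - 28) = (r + 4)/(r^2 - 8*r + 7)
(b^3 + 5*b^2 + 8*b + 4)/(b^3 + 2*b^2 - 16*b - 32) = (b^2 + 3*b + 2)/(b^2 - 16)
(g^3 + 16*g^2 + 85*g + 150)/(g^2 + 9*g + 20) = (g^2 + 11*g + 30)/(g + 4)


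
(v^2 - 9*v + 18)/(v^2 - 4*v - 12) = (v - 3)/(v + 2)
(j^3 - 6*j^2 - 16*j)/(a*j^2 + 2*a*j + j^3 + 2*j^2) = (j - 8)/(a + j)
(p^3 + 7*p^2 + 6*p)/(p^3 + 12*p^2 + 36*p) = (p + 1)/(p + 6)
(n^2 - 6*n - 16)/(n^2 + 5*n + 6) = (n - 8)/(n + 3)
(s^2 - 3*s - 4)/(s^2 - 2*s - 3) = (s - 4)/(s - 3)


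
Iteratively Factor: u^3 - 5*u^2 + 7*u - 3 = (u - 3)*(u^2 - 2*u + 1) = (u - 3)*(u - 1)*(u - 1)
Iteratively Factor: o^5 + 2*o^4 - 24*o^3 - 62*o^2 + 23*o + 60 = (o + 1)*(o^4 + o^3 - 25*o^2 - 37*o + 60) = (o + 1)*(o + 3)*(o^3 - 2*o^2 - 19*o + 20) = (o - 5)*(o + 1)*(o + 3)*(o^2 + 3*o - 4) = (o - 5)*(o + 1)*(o + 3)*(o + 4)*(o - 1)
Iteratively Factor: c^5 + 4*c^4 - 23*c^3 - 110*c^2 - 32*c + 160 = (c + 2)*(c^4 + 2*c^3 - 27*c^2 - 56*c + 80) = (c - 5)*(c + 2)*(c^3 + 7*c^2 + 8*c - 16) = (c - 5)*(c + 2)*(c + 4)*(c^2 + 3*c - 4) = (c - 5)*(c - 1)*(c + 2)*(c + 4)*(c + 4)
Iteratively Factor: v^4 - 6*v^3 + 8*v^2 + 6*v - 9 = (v - 1)*(v^3 - 5*v^2 + 3*v + 9) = (v - 3)*(v - 1)*(v^2 - 2*v - 3) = (v - 3)*(v - 1)*(v + 1)*(v - 3)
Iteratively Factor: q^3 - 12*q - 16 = (q + 2)*(q^2 - 2*q - 8) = (q + 2)^2*(q - 4)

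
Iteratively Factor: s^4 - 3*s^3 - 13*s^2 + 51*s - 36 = (s - 3)*(s^3 - 13*s + 12) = (s - 3)^2*(s^2 + 3*s - 4) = (s - 3)^2*(s + 4)*(s - 1)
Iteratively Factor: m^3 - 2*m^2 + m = (m)*(m^2 - 2*m + 1) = m*(m - 1)*(m - 1)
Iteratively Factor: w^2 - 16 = (w - 4)*(w + 4)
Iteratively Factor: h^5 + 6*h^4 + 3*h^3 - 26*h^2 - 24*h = (h + 3)*(h^4 + 3*h^3 - 6*h^2 - 8*h) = h*(h + 3)*(h^3 + 3*h^2 - 6*h - 8) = h*(h + 3)*(h + 4)*(h^2 - h - 2) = h*(h - 2)*(h + 3)*(h + 4)*(h + 1)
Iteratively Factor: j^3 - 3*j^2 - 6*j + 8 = (j + 2)*(j^2 - 5*j + 4) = (j - 1)*(j + 2)*(j - 4)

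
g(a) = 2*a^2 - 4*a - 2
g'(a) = 4*a - 4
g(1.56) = -3.37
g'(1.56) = 2.24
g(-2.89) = 26.26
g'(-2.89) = -15.56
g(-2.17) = 16.10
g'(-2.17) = -12.68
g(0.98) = -4.00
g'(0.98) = -0.08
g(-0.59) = 1.06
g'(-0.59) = -6.36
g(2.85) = 2.84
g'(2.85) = 7.40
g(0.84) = -3.95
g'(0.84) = -0.64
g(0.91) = -3.98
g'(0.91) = -0.36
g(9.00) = 124.00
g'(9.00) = 32.00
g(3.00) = 4.00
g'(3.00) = 8.00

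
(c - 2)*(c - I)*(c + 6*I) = c^3 - 2*c^2 + 5*I*c^2 + 6*c - 10*I*c - 12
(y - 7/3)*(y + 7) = y^2 + 14*y/3 - 49/3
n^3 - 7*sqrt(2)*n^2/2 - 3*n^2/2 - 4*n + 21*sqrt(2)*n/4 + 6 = (n - 3/2)*(n - 4*sqrt(2))*(n + sqrt(2)/2)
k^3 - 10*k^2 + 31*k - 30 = (k - 5)*(k - 3)*(k - 2)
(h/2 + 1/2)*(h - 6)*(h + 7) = h^3/2 + h^2 - 41*h/2 - 21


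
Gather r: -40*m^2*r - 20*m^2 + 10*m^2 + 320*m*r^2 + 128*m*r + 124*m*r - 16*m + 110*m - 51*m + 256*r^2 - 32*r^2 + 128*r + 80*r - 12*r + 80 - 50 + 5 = -10*m^2 + 43*m + r^2*(320*m + 224) + r*(-40*m^2 + 252*m + 196) + 35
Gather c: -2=-2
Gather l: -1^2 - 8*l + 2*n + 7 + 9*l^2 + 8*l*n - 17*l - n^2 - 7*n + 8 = 9*l^2 + l*(8*n - 25) - n^2 - 5*n + 14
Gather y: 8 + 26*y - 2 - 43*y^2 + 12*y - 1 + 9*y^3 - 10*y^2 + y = 9*y^3 - 53*y^2 + 39*y + 5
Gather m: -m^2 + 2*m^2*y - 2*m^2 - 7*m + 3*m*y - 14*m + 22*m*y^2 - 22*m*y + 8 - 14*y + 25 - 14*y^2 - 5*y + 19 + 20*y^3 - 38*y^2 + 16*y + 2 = m^2*(2*y - 3) + m*(22*y^2 - 19*y - 21) + 20*y^3 - 52*y^2 - 3*y + 54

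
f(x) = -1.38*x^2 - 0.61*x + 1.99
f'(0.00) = -0.61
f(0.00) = 1.99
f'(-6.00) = 15.95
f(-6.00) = -44.03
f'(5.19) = -14.93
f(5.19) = -38.35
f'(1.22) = -3.98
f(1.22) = -0.81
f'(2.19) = -6.65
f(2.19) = -5.96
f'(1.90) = -5.85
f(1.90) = -4.15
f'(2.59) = -7.76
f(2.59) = -8.85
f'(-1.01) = 2.18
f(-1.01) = 1.20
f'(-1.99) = 4.88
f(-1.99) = -2.26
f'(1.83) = -5.66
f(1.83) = -3.75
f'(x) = -2.76*x - 0.61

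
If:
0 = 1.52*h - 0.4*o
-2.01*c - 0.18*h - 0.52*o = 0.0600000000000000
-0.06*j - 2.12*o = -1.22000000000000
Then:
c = -0.282272846294842*o - 0.0298507462686567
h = 0.263157894736842*o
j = 20.3333333333333 - 35.3333333333333*o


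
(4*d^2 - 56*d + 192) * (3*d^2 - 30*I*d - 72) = 12*d^4 - 168*d^3 - 120*I*d^3 + 288*d^2 + 1680*I*d^2 + 4032*d - 5760*I*d - 13824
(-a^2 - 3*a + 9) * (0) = 0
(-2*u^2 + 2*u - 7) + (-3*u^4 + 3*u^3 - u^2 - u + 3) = -3*u^4 + 3*u^3 - 3*u^2 + u - 4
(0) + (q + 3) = q + 3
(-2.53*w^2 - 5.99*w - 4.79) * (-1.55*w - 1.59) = 3.9215*w^3 + 13.3072*w^2 + 16.9486*w + 7.6161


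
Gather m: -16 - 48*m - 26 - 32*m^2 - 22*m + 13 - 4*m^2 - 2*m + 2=-36*m^2 - 72*m - 27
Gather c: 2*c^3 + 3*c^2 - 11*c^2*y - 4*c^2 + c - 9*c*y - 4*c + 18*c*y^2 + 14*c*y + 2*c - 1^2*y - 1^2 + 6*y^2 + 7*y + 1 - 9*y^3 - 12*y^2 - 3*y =2*c^3 + c^2*(-11*y - 1) + c*(18*y^2 + 5*y - 1) - 9*y^3 - 6*y^2 + 3*y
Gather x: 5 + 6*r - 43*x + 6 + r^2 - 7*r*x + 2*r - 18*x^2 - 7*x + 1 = r^2 + 8*r - 18*x^2 + x*(-7*r - 50) + 12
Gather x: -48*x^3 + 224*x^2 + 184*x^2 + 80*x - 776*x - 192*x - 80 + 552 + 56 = -48*x^3 + 408*x^2 - 888*x + 528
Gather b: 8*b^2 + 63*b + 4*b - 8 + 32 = 8*b^2 + 67*b + 24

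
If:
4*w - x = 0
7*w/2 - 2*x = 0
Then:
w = 0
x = 0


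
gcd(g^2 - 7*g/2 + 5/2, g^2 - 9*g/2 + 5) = g - 5/2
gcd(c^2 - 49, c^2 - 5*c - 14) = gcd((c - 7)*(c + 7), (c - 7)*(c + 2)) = c - 7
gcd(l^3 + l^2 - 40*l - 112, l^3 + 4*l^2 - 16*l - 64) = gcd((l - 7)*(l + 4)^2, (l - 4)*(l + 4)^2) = l^2 + 8*l + 16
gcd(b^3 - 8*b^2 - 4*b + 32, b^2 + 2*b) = b + 2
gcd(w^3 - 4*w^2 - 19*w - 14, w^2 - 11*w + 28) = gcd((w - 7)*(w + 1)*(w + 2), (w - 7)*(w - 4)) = w - 7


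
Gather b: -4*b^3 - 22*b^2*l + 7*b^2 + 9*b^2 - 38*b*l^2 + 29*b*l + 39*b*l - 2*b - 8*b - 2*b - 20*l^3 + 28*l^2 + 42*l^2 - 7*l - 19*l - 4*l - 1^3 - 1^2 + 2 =-4*b^3 + b^2*(16 - 22*l) + b*(-38*l^2 + 68*l - 12) - 20*l^3 + 70*l^2 - 30*l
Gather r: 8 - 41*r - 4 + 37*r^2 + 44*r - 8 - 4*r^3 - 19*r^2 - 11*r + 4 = -4*r^3 + 18*r^2 - 8*r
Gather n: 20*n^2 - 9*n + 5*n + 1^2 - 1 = 20*n^2 - 4*n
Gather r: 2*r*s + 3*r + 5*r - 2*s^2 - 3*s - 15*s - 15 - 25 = r*(2*s + 8) - 2*s^2 - 18*s - 40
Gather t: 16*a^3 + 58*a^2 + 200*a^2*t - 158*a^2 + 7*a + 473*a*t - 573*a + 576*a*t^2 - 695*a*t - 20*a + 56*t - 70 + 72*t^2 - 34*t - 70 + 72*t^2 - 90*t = 16*a^3 - 100*a^2 - 586*a + t^2*(576*a + 144) + t*(200*a^2 - 222*a - 68) - 140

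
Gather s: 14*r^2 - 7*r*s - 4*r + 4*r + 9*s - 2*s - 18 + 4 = 14*r^2 + s*(7 - 7*r) - 14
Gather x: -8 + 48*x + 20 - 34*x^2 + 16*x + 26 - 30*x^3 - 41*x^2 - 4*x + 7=-30*x^3 - 75*x^2 + 60*x + 45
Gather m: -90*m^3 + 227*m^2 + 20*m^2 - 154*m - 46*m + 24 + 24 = -90*m^3 + 247*m^2 - 200*m + 48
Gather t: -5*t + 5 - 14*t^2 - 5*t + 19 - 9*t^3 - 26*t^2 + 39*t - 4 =-9*t^3 - 40*t^2 + 29*t + 20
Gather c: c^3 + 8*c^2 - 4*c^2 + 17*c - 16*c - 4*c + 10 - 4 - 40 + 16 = c^3 + 4*c^2 - 3*c - 18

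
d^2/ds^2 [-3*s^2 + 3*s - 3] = -6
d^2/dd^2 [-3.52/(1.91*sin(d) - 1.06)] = (12.841312*sin(d)^2 + 7.126592*sin(d) - 25.682624)/(1.91*sin(d) - 1.06)^3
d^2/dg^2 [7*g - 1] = 0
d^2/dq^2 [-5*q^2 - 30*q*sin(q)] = 30*q*sin(q) - 60*cos(q) - 10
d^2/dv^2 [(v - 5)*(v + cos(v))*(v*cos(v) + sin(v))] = -v^3*cos(v) - 7*v^2*sin(v) + 5*v^2*cos(v) - 2*v^2*cos(2*v) + 25*v*sin(v) - 6*v*sin(2*v) + 10*v*cos(v) + 10*v*cos(2*v) + 2*sin(v) + 20*sin(2*v) - 20*cos(v) + 3*cos(2*v) + 1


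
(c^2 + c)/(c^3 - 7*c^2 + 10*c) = (c + 1)/(c^2 - 7*c + 10)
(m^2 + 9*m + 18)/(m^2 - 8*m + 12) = (m^2 + 9*m + 18)/(m^2 - 8*m + 12)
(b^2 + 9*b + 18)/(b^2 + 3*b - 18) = (b + 3)/(b - 3)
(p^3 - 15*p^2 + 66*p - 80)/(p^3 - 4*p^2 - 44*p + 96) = (p - 5)/(p + 6)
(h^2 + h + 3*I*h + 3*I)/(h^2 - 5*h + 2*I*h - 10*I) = (h^2 + h*(1 + 3*I) + 3*I)/(h^2 + h*(-5 + 2*I) - 10*I)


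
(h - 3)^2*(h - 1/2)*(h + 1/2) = h^4 - 6*h^3 + 35*h^2/4 + 3*h/2 - 9/4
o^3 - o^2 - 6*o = o*(o - 3)*(o + 2)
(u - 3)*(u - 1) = u^2 - 4*u + 3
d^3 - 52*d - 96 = (d - 8)*(d + 2)*(d + 6)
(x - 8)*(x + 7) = x^2 - x - 56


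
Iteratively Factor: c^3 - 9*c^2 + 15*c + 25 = (c - 5)*(c^2 - 4*c - 5) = (c - 5)^2*(c + 1)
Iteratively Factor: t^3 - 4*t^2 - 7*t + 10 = (t + 2)*(t^2 - 6*t + 5) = (t - 1)*(t + 2)*(t - 5)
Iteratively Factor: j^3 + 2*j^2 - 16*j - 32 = (j + 2)*(j^2 - 16) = (j - 4)*(j + 2)*(j + 4)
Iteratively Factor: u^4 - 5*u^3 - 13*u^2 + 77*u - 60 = (u + 4)*(u^3 - 9*u^2 + 23*u - 15) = (u - 1)*(u + 4)*(u^2 - 8*u + 15) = (u - 3)*(u - 1)*(u + 4)*(u - 5)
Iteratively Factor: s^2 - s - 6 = (s + 2)*(s - 3)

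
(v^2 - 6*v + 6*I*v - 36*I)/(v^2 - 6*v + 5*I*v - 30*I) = (v + 6*I)/(v + 5*I)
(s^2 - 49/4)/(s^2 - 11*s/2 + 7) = (s + 7/2)/(s - 2)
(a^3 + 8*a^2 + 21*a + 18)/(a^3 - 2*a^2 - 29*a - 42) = (a + 3)/(a - 7)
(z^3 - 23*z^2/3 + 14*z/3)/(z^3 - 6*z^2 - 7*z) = (z - 2/3)/(z + 1)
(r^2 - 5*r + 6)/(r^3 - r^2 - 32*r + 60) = (r - 3)/(r^2 + r - 30)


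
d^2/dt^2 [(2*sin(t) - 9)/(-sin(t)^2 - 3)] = 2*(9*sin(t)^5 - 18*sin(t)^4 + 81*sin(t)^2 + 7*sin(t) + 15*sin(3*t)/2 - sin(5*t)/2 - 27)/(sin(t)^2 + 3)^3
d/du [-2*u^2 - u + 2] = -4*u - 1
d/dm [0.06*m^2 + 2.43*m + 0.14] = 0.12*m + 2.43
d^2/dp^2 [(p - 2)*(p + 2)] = 2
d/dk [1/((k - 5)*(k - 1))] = 2*(3 - k)/(k^4 - 12*k^3 + 46*k^2 - 60*k + 25)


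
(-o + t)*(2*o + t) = -2*o^2 + o*t + t^2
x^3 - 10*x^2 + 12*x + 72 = (x - 6)^2*(x + 2)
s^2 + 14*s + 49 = (s + 7)^2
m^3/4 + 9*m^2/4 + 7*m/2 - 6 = (m/4 + 1)*(m - 1)*(m + 6)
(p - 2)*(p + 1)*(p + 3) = p^3 + 2*p^2 - 5*p - 6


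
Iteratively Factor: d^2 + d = (d + 1)*(d)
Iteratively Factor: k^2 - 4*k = (k)*(k - 4)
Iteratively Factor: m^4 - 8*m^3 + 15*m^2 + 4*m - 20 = (m - 2)*(m^3 - 6*m^2 + 3*m + 10) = (m - 2)^2*(m^2 - 4*m - 5) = (m - 2)^2*(m + 1)*(m - 5)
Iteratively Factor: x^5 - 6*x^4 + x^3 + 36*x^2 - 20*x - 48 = (x + 2)*(x^4 - 8*x^3 + 17*x^2 + 2*x - 24) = (x - 3)*(x + 2)*(x^3 - 5*x^2 + 2*x + 8) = (x - 3)*(x + 1)*(x + 2)*(x^2 - 6*x + 8) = (x - 3)*(x - 2)*(x + 1)*(x + 2)*(x - 4)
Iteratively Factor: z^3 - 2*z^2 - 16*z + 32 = (z - 2)*(z^2 - 16) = (z - 2)*(z + 4)*(z - 4)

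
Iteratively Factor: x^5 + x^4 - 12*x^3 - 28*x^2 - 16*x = (x + 2)*(x^4 - x^3 - 10*x^2 - 8*x) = (x - 4)*(x + 2)*(x^3 + 3*x^2 + 2*x) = (x - 4)*(x + 1)*(x + 2)*(x^2 + 2*x) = x*(x - 4)*(x + 1)*(x + 2)*(x + 2)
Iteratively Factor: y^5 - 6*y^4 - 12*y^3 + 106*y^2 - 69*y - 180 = (y - 3)*(y^4 - 3*y^3 - 21*y^2 + 43*y + 60) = (y - 3)^2*(y^3 - 21*y - 20) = (y - 3)^2*(y + 4)*(y^2 - 4*y - 5) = (y - 3)^2*(y + 1)*(y + 4)*(y - 5)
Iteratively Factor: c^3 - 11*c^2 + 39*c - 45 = (c - 3)*(c^2 - 8*c + 15) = (c - 3)^2*(c - 5)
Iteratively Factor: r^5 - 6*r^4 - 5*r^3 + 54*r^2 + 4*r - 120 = (r - 3)*(r^4 - 3*r^3 - 14*r^2 + 12*r + 40) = (r - 5)*(r - 3)*(r^3 + 2*r^2 - 4*r - 8) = (r - 5)*(r - 3)*(r + 2)*(r^2 - 4) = (r - 5)*(r - 3)*(r - 2)*(r + 2)*(r + 2)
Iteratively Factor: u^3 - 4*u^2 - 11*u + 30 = (u - 5)*(u^2 + u - 6) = (u - 5)*(u - 2)*(u + 3)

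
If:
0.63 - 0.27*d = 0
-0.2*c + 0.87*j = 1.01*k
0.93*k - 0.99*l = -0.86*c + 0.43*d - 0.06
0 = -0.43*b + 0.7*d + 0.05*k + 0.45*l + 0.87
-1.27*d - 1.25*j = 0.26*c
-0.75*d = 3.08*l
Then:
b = 4.79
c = 4.48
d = 2.33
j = -3.30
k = -3.73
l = -0.57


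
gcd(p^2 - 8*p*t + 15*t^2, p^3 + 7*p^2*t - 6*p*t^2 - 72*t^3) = p - 3*t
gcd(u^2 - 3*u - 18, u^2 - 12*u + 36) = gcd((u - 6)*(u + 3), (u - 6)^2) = u - 6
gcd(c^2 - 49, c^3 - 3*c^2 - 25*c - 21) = c - 7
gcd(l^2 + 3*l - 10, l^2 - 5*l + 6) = l - 2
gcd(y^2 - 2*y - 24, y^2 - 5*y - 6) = y - 6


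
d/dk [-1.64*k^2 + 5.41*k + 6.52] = 5.41 - 3.28*k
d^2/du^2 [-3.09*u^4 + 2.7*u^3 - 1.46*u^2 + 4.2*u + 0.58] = -37.08*u^2 + 16.2*u - 2.92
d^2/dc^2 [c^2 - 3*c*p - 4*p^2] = 2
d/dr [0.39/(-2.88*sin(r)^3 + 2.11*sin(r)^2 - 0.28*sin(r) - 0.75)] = (3.3696*sin(r)^2 - 1.6458*sin(r) + 0.1092)*cos(r)/(2.88*sin(r)^3 - 2.11*sin(r)^2 + 0.28*sin(r) + 0.75)^2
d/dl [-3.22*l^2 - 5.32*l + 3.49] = -6.44*l - 5.32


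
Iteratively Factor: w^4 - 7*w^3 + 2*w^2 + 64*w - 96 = (w - 4)*(w^3 - 3*w^2 - 10*w + 24) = (w - 4)^2*(w^2 + w - 6) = (w - 4)^2*(w - 2)*(w + 3)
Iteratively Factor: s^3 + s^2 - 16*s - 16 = (s - 4)*(s^2 + 5*s + 4) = (s - 4)*(s + 1)*(s + 4)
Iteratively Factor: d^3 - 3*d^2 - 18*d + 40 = (d + 4)*(d^2 - 7*d + 10) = (d - 2)*(d + 4)*(d - 5)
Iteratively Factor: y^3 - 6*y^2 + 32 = (y - 4)*(y^2 - 2*y - 8) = (y - 4)*(y + 2)*(y - 4)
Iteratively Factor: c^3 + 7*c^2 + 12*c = (c)*(c^2 + 7*c + 12) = c*(c + 3)*(c + 4)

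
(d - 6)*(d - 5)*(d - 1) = d^3 - 12*d^2 + 41*d - 30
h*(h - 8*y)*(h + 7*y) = h^3 - h^2*y - 56*h*y^2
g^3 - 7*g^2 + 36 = (g - 6)*(g - 3)*(g + 2)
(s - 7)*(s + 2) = s^2 - 5*s - 14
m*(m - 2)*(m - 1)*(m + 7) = m^4 + 4*m^3 - 19*m^2 + 14*m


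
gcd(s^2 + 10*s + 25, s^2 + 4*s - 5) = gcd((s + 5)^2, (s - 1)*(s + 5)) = s + 5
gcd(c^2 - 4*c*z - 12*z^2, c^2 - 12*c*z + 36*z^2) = -c + 6*z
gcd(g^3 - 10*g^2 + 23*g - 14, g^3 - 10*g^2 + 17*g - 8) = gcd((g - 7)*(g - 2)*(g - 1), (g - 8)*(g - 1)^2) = g - 1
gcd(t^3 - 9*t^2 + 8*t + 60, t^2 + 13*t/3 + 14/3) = t + 2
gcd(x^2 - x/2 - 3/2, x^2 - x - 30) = 1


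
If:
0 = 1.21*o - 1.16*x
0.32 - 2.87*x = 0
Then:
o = 0.11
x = 0.11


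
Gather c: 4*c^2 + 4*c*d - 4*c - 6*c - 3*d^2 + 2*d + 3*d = 4*c^2 + c*(4*d - 10) - 3*d^2 + 5*d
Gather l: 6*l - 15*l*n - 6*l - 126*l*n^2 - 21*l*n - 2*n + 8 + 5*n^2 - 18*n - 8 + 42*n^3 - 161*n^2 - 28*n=l*(-126*n^2 - 36*n) + 42*n^3 - 156*n^2 - 48*n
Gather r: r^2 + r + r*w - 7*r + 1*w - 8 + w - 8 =r^2 + r*(w - 6) + 2*w - 16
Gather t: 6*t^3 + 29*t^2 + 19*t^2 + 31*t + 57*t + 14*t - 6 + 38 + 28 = 6*t^3 + 48*t^2 + 102*t + 60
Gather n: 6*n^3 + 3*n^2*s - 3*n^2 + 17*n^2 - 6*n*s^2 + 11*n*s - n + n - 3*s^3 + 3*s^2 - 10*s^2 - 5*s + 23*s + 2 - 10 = 6*n^3 + n^2*(3*s + 14) + n*(-6*s^2 + 11*s) - 3*s^3 - 7*s^2 + 18*s - 8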